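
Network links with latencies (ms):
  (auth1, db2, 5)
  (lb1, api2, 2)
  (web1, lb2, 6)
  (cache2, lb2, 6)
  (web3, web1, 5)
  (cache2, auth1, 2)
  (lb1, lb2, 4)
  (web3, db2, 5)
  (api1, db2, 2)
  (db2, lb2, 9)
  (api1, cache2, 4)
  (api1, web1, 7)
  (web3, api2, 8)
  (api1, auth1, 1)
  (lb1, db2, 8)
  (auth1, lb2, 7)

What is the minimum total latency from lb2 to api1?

Some routes from lb2 to api1:
lb2 → web1 → api1: 6 + 7 = 13
lb2 → cache2 → auth1 → api1: 6 + 2 + 1 = 9
lb2 → cache2 → api1: 6 + 4 = 10
lb2 → db2 → api1: 9 + 2 = 11
lb2 → auth1 → api1: 7 + 1 = 8
Shortest: 8 ms.

8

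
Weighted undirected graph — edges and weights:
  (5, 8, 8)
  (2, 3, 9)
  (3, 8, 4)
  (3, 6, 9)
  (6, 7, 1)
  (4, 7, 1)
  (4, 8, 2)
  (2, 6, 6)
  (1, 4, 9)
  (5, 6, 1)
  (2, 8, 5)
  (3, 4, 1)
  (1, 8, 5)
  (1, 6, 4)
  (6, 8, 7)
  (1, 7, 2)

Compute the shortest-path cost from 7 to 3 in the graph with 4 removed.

Some routes from 7 to 3 avoiding 4:
7 → 6 → 5 → 8 → 3: 1 + 1 + 8 + 4 = 14
7 → 6 → 1 → 8 → 3: 1 + 4 + 5 + 4 = 14
7 → 6 → 3: 1 + 9 = 10
7 → 1 → 8 → 3: 2 + 5 + 4 = 11
7 → 6 → 8 → 3: 1 + 7 + 4 = 12
Best route has total 10.

10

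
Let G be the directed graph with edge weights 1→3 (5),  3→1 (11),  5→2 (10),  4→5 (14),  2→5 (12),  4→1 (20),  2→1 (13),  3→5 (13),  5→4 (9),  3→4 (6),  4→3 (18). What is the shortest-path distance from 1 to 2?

28

Routes from 1 to 2:
1-3-5-2: 5 + 13 + 10 = 28
1-3-4-5-2: 5 + 6 + 14 + 10 = 35
Best route has total 28.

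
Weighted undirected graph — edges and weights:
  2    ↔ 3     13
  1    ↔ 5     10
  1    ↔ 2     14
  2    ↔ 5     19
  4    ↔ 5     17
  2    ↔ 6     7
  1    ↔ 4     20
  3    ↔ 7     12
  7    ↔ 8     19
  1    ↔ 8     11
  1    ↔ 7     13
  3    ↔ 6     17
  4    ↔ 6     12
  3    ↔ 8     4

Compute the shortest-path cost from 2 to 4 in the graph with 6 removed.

34

Some routes from 2 to 4 avoiding 6:
2→1→4: 14 + 20 = 34
2→3→8→1→4: 13 + 4 + 11 + 20 = 48
2→5→4: 19 + 17 = 36
2→1→5→4: 14 + 10 + 17 = 41
Best route has total 34.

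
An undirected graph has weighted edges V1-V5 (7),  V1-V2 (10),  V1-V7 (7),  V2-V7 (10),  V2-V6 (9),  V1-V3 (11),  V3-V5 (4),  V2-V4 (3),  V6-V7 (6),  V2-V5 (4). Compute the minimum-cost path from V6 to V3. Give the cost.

Comparing a few candidate routes:
V6 -> V2 -> V5 -> V3: 9 + 4 + 4 = 17
V6 -> V7 -> V1 -> V3: 6 + 7 + 11 = 24
V6 -> V2 -> V1 -> V3: 9 + 10 + 11 = 30
V6 -> V7 -> V1 -> V5 -> V3: 6 + 7 + 7 + 4 = 24
V6 -> V7 -> V2 -> V5 -> V3: 6 + 10 + 4 + 4 = 24
V6 -> V2 -> V1 -> V5 -> V3: 9 + 10 + 7 + 4 = 30
Best route has total 17.

17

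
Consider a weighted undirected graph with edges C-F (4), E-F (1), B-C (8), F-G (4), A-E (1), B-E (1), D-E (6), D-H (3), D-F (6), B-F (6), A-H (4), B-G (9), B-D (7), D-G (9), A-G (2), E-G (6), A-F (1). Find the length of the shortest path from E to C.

Comparing a few candidate routes:
E - F - C: 1 + 4 = 5
E - A - F - C: 1 + 1 + 4 = 6
E - B - C: 1 + 8 = 9
Shortest: 5.

5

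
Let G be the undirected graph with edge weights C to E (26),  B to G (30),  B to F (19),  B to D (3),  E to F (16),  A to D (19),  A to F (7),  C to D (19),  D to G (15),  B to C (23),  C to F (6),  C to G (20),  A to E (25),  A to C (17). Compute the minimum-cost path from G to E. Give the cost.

42

Checking several routes:
G -> D -> B -> F -> E: 15 + 3 + 19 + 16 = 53
G -> C -> E: 20 + 26 = 46
G -> D -> C -> F -> E: 15 + 19 + 6 + 16 = 56
G -> C -> F -> E: 20 + 6 + 16 = 42
G -> C -> F -> A -> E: 20 + 6 + 7 + 25 = 58
G -> D -> A -> F -> E: 15 + 19 + 7 + 16 = 57
The minimum is 42.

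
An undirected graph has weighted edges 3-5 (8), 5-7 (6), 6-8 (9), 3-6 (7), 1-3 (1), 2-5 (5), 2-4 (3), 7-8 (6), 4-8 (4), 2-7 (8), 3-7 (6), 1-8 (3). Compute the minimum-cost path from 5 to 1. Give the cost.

A few of the 5→1 routes:
5 -> 2 -> 4 -> 8 -> 1: 5 + 3 + 4 + 3 = 15
5 -> 7 -> 3 -> 1: 6 + 6 + 1 = 13
5 -> 3 -> 1: 8 + 1 = 9
5 -> 7 -> 8 -> 1: 6 + 6 + 3 = 15
Best route has total 9.

9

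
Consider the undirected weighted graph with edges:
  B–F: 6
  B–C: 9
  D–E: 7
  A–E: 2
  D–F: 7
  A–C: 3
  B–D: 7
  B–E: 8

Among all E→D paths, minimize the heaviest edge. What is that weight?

Routes from E to D:
E - B - F - D: max(8, 6, 7) = 8
E - A - C - B - F - D: max(2, 3, 9, 6, 7) = 9
E - A - C - B - D: max(2, 3, 9, 7) = 9
E - D: max(7) = 7
E - B - D: max(8, 7) = 8
Best route has worst link 7.

7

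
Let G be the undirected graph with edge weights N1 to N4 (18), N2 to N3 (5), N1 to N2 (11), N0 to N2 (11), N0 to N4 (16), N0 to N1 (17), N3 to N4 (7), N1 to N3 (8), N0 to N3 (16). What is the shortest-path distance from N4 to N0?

16

A few of the N4→N0 routes:
N4 -> N3 -> N1 -> N2 -> N0: 7 + 8 + 11 + 11 = 37
N4 -> N3 -> N2 -> N0: 7 + 5 + 11 = 23
N4 -> N3 -> N0: 7 + 16 = 23
N4 -> N1 -> N0: 18 + 17 = 35
N4 -> N3 -> N1 -> N0: 7 + 8 + 17 = 32
N4 -> N0: 16
The minimum is 16.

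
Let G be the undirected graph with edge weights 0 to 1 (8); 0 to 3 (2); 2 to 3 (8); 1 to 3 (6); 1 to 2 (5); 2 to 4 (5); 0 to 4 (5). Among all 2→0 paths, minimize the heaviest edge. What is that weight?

Routes from 2 to 0:
2 - 4 - 0: max(5, 5) = 5
2 - 3 - 1 - 0: max(8, 6, 8) = 8
2 - 1 - 0: max(5, 8) = 8
2 - 1 - 3 - 0: max(5, 6, 2) = 6
2 - 3 - 0: max(8, 2) = 8
Smallest bottleneck: 5.

5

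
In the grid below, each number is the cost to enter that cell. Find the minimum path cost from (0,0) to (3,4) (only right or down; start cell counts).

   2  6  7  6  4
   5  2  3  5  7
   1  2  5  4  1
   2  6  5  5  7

27

Path [0,0] → [1,0] → [2,0] → [2,1] → [2,2] → [2,3] → [2,4] → [3,4]: 2 + 5 + 1 + 2 + 5 + 4 + 1 + 7 = 27.
For comparison, the top-then-right route costs 40.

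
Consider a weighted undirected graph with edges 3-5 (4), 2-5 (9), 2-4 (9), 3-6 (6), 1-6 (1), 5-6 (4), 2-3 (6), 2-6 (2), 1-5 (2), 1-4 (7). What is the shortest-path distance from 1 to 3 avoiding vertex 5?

7

A few of the 1→3 routes:
1 -> 4 -> 2 -> 3: 7 + 9 + 6 = 22
1 -> 6 -> 3: 1 + 6 = 7
1 -> 6 -> 2 -> 3: 1 + 2 + 6 = 9
Best route has total 7.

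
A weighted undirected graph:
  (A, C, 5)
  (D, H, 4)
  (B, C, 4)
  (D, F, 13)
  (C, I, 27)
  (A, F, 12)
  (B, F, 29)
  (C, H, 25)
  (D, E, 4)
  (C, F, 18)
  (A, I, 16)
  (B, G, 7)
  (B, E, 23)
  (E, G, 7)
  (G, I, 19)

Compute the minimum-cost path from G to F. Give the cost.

Some routes from G to F:
G - B - C - F: 7 + 4 + 18 = 29
G - E - D - F: 7 + 4 + 13 = 24
G - B - C - A - F: 7 + 4 + 5 + 12 = 28
G - B - F: 7 + 29 = 36
The minimum is 24.

24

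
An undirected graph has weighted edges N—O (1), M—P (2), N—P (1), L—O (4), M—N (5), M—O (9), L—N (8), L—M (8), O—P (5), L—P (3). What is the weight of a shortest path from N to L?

Some routes from N to L:
N → P → L: 1 + 3 = 4
N → O → L: 1 + 4 = 5
N → O → P → L: 1 + 5 + 3 = 9
N → L: 8
Shortest: 4.

4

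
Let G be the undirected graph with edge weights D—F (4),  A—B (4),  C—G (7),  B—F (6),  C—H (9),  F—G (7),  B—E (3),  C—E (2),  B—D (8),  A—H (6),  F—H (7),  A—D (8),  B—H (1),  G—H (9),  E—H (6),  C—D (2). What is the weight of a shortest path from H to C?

6

Checking several routes:
H→E→C: 6 + 2 = 8
H→C: 9
H→B→E→C: 1 + 3 + 2 = 6
Best route has total 6.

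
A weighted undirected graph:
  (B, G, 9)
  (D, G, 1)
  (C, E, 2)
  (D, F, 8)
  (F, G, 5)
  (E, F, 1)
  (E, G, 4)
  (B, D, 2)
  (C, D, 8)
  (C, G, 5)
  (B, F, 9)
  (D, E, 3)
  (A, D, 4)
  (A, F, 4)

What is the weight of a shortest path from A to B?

6

Some routes from A to B:
A → D → B: 4 + 2 = 6
A → F → E → D → B: 4 + 1 + 3 + 2 = 10
A → F → B: 4 + 9 = 13
A → F → E → G → D → B: 4 + 1 + 4 + 1 + 2 = 12
A → F → G → D → B: 4 + 5 + 1 + 2 = 12
The minimum is 6.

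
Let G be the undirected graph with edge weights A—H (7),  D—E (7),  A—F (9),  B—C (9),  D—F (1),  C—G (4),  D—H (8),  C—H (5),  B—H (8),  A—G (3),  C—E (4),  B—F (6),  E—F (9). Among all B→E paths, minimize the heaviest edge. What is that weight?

7

A few of the B→E routes:
B -> H -> A -> G -> C -> E: max(8, 7, 3, 4, 4) = 8
B -> F -> D -> E: max(6, 1, 7) = 7
B -> H -> C -> E: max(8, 5, 4) = 8
Best route has worst link 7.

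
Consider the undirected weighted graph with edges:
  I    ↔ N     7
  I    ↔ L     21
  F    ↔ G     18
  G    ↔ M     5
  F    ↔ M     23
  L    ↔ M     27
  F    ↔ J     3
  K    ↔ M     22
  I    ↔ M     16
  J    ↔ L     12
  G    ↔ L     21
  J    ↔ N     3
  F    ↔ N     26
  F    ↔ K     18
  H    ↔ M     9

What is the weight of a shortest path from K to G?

A few of the K→G routes:
K → F → M → G: 18 + 23 + 5 = 46
K → F → G: 18 + 18 = 36
K → M → G: 22 + 5 = 27
Best route has total 27.

27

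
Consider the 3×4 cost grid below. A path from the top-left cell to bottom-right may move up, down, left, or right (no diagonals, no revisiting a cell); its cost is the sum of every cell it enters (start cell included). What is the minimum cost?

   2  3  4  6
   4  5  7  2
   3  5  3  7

24

Cheapest: r0c0 -> r0c1 -> r0c2 -> r0c3 -> r1c3 -> r2c3
  2 + 3 + 4 + 6 + 2 + 7 = 24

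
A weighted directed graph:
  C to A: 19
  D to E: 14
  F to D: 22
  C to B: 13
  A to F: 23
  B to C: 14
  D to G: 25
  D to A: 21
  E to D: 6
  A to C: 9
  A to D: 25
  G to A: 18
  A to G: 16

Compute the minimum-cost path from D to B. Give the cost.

43

Paths from D to B:
D-A-C-B: 21 + 9 + 13 = 43
D-G-A-C-B: 25 + 18 + 9 + 13 = 65
Best route has total 43.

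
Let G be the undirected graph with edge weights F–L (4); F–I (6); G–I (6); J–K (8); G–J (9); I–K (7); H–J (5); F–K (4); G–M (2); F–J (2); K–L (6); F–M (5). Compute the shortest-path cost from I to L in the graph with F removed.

13

Candidate routes:
I → G → J → K → L: 6 + 9 + 8 + 6 = 29
I → K → L: 7 + 6 = 13
The minimum is 13.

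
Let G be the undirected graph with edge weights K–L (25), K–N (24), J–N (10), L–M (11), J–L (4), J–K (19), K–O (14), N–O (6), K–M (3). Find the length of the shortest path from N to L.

A few of the N→L routes:
N -> O -> K -> J -> L: 6 + 14 + 19 + 4 = 43
N -> J -> L: 10 + 4 = 14
N -> O -> K -> M -> L: 6 + 14 + 3 + 11 = 34
N -> K -> M -> L: 24 + 3 + 11 = 38
Shortest: 14.

14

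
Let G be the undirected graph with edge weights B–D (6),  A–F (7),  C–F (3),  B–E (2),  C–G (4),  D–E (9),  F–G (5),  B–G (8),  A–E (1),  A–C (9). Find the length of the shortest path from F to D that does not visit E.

19

Paths from F to D avoiding E:
F -> A -> C -> G -> B -> D: 7 + 9 + 4 + 8 + 6 = 34
F -> C -> G -> B -> D: 3 + 4 + 8 + 6 = 21
F -> G -> B -> D: 5 + 8 + 6 = 19
Shortest: 19.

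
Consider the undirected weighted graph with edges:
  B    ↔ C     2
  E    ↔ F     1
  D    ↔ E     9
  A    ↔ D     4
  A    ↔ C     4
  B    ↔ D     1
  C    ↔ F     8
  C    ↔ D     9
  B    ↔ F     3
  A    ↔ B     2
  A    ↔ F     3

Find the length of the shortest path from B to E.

Some routes from B to E:
B→A→F→E: 2 + 3 + 1 = 6
B→D→E: 1 + 9 = 10
B→D→A→F→E: 1 + 4 + 3 + 1 = 9
B→F→E: 3 + 1 = 4
Shortest: 4.

4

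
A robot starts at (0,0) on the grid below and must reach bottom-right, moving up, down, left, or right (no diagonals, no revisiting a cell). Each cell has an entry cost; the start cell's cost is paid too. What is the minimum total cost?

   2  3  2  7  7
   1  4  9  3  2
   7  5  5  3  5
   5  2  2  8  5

Best path: r0c0 r0c1 r0c2 r0c3 r1c3 r1c4 r2c4 r3c4
Cost: 2 + 3 + 2 + 7 + 3 + 2 + 5 + 5 = 29

29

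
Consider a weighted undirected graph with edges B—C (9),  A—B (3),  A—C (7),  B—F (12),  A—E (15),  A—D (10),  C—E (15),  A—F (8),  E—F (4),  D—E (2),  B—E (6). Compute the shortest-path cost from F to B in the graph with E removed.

Candidate routes:
F → B: 12
F → A → C → B: 8 + 7 + 9 = 24
F → A → B: 8 + 3 = 11
Best route has total 11.

11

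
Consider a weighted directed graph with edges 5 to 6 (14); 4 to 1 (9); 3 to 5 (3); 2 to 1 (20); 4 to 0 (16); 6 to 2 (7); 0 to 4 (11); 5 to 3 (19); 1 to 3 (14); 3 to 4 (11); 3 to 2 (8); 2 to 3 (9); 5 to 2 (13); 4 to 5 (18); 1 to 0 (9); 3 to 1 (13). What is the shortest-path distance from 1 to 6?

31

Routes from 1 to 6:
1 -> 3 -> 4 -> 5 -> 6: 14 + 11 + 18 + 14 = 57
1 -> 0 -> 4 -> 5 -> 6: 9 + 11 + 18 + 14 = 52
1 -> 3 -> 5 -> 6: 14 + 3 + 14 = 31
Best route has total 31.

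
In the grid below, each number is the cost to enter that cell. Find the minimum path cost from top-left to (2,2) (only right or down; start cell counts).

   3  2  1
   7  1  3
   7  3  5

Best path: (0,0) → (0,1) → (0,2) → (1,2) → (2,2)
Cost: 3 + 2 + 1 + 3 + 5 = 14

14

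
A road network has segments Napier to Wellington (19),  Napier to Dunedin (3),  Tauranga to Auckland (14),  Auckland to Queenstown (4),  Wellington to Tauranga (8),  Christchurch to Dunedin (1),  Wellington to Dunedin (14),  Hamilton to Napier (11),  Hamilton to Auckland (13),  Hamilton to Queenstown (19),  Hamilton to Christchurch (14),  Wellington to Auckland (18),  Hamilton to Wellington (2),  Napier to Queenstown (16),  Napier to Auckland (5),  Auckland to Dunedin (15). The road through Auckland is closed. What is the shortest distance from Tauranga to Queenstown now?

A few of the Tauranga→Queenstown routes:
Tauranga-Wellington-Dunedin-Napier-Queenstown: 8 + 14 + 3 + 16 = 41
Tauranga-Wellington-Hamilton-Napier-Queenstown: 8 + 2 + 11 + 16 = 37
Tauranga-Wellington-Napier-Queenstown: 8 + 19 + 16 = 43
Tauranga-Wellington-Hamilton-Queenstown: 8 + 2 + 19 = 29
Shortest: 29.

29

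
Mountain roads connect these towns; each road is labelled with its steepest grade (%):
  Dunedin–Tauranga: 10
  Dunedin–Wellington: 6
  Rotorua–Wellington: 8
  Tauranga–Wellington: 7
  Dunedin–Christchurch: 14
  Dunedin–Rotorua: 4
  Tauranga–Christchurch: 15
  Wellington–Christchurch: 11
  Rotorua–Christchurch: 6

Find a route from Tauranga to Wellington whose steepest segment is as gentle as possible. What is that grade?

7

Some routes from Tauranga to Wellington:
Tauranga-Wellington: max(7) = 7
Tauranga-Dunedin-Christchurch-Rotorua-Wellington: max(10, 14, 6, 8) = 14
Tauranga-Dunedin-Wellington: max(10, 6) = 10
Tauranga-Dunedin-Christchurch-Wellington: max(10, 14, 11) = 14
Tauranga-Dunedin-Rotorua-Christchurch-Wellington: max(10, 4, 6, 11) = 11
Tauranga-Dunedin-Rotorua-Wellington: max(10, 4, 8) = 10
Best route has worst link 7%.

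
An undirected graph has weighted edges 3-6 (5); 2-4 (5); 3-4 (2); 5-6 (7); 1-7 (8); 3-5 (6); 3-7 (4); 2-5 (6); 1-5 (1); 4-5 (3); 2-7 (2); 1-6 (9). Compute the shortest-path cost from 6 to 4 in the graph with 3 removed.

A few of the 6→4 routes:
6 → 5 → 1 → 7 → 2 → 4: 7 + 1 + 8 + 2 + 5 = 23
6 → 5 → 4: 7 + 3 = 10
6 → 1 → 5 → 2 → 4: 9 + 1 + 6 + 5 = 21
6 → 5 → 2 → 4: 7 + 6 + 5 = 18
6 → 1 → 5 → 4: 9 + 1 + 3 = 13
Shortest: 10.

10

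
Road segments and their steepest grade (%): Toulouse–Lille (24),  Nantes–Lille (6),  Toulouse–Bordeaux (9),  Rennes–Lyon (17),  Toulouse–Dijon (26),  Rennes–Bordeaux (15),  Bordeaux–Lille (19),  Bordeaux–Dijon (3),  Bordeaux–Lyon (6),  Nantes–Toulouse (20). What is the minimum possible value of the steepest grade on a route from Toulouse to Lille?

A few of the Toulouse→Lille routes:
Toulouse → Lille: max(24) = 24
Toulouse → Bordeaux → Lille: max(9, 19) = 19
Toulouse → Nantes → Lille: max(20, 6) = 20
The minimum achievable maximum is 19%.

19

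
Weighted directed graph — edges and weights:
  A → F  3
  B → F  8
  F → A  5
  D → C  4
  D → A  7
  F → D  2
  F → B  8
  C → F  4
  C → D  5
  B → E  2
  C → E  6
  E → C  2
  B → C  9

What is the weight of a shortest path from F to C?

6

Paths from F to C:
F -> D -> C: 2 + 4 = 6
F -> B -> E -> C: 8 + 2 + 2 = 12
F -> B -> C: 8 + 9 = 17
Best route has total 6.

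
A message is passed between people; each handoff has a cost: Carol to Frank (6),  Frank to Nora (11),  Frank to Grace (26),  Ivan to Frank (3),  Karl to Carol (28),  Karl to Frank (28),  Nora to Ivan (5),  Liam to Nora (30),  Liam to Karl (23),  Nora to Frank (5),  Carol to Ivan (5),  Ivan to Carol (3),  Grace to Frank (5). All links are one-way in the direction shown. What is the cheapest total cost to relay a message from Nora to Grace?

31

Candidate routes:
Nora→Frank→Grace: 5 + 26 = 31
Nora→Ivan→Carol→Frank→Grace: 5 + 3 + 6 + 26 = 40
Nora→Ivan→Frank→Grace: 5 + 3 + 26 = 34
The minimum is 31.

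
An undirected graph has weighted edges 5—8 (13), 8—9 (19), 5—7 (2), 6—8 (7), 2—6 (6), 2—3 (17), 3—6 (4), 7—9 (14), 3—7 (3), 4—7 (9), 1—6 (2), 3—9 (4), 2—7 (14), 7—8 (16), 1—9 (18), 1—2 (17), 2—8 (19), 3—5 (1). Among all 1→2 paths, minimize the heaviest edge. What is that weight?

6

Checking several routes:
1→6→2: max(2, 6) = 6
1→6→3→7→2: max(2, 4, 3, 14) = 14
1→6→3→9→7→2: max(2, 4, 4, 14, 14) = 14
1→6→3→5→7→2: max(2, 4, 1, 2, 14) = 14
Smallest bottleneck: 6.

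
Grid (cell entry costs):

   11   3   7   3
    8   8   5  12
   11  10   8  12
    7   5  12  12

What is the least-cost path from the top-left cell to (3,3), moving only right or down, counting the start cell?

Take r0c0 -> r0c1 -> r0c2 -> r1c2 -> r2c2 -> r2c3 -> r3c3 for a total of 11 + 3 + 7 + 5 + 8 + 12 + 12 = 58.

58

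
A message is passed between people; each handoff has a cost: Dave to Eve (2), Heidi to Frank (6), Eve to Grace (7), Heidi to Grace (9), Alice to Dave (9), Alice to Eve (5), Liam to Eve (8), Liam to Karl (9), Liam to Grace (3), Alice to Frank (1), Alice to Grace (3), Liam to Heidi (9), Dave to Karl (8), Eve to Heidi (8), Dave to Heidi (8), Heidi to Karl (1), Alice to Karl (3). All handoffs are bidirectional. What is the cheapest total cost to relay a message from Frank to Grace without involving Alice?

Checking several routes:
Frank -> Heidi -> Liam -> Grace: 6 + 9 + 3 = 18
Frank -> Heidi -> Grace: 6 + 9 = 15
Frank -> Heidi -> Karl -> Liam -> Grace: 6 + 1 + 9 + 3 = 19
Best route has total 15.

15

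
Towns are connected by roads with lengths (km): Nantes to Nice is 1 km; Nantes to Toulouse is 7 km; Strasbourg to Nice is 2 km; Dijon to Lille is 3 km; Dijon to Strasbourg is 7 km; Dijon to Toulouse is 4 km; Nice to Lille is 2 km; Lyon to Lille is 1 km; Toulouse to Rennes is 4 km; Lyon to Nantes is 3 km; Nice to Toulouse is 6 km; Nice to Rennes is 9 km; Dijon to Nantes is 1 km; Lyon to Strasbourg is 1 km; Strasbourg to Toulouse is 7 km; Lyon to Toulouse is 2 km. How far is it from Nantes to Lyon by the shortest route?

3

Some routes from Nantes to Lyon:
Nantes - Dijon - Toulouse - Lyon: 1 + 4 + 2 = 7
Nantes - Nice - Strasbourg - Lyon: 1 + 2 + 1 = 4
Nantes - Dijon - Lille - Lyon: 1 + 3 + 1 = 5
Nantes - Lyon: 3
Nantes - Nice - Lille - Lyon: 1 + 2 + 1 = 4
Shortest: 3 km.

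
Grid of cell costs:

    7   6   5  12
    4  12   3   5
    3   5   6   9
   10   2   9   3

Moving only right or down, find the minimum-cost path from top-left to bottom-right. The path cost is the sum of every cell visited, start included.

Cheapest: (0,0)→(1,0)→(2,0)→(2,1)→(3,1)→(3,2)→(3,3)
  7 + 4 + 3 + 5 + 2 + 9 + 3 = 33
(Top row then right column would cost 47.)

33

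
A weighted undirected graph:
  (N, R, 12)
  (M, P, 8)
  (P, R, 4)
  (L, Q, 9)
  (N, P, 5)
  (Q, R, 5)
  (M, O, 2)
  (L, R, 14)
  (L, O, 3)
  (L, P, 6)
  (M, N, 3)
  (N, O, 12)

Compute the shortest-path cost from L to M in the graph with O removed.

14

Some routes from L to M avoiding O:
L - P - N - M: 6 + 5 + 3 = 14
L - P - R - N - M: 6 + 4 + 12 + 3 = 25
L - R - P - N - M: 14 + 4 + 5 + 3 = 26
L - R - P - M: 14 + 4 + 8 = 26
L - P - M: 6 + 8 = 14
The minimum is 14.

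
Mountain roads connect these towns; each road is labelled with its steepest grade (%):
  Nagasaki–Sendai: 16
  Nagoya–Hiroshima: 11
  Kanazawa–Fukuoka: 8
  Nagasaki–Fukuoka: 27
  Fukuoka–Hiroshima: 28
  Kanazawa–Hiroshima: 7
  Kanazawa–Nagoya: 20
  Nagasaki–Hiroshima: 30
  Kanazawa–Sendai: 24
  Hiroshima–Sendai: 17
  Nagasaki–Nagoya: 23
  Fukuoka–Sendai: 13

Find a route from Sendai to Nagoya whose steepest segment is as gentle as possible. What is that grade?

A few of the Sendai→Nagoya routes:
Sendai → Fukuoka → Kanazawa → Nagoya: max(13, 8, 20) = 20
Sendai → Hiroshima → Kanazawa → Nagoya: max(17, 7, 20) = 20
Sendai → Nagasaki → Nagoya: max(16, 23) = 23
Sendai → Hiroshima → Nagoya: max(17, 11) = 17
Sendai → Kanazawa → Nagoya: max(24, 20) = 24
Sendai → Fukuoka → Kanazawa → Hiroshima → Nagoya: max(13, 8, 7, 11) = 13
The minimum achievable maximum is 13%.

13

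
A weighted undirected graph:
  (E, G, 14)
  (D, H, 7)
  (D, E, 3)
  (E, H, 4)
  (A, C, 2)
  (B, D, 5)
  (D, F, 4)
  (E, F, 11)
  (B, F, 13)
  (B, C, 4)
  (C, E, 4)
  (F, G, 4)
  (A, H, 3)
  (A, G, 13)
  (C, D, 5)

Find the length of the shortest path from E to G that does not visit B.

A few of the E→G routes:
E-F-G: 11 + 4 = 15
E-D-F-G: 3 + 4 + 4 = 11
E-G: 14
Shortest: 11.

11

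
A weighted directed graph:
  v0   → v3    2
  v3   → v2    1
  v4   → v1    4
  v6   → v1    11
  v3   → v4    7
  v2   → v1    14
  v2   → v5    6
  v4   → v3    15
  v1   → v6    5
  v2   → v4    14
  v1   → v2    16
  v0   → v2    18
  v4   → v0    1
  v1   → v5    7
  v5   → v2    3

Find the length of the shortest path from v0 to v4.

9

Paths from v0 to v4:
v0→v2→v4: 18 + 14 = 32
v0→v3→v2→v4: 2 + 1 + 14 = 17
v0→v3→v4: 2 + 7 = 9
The minimum is 9.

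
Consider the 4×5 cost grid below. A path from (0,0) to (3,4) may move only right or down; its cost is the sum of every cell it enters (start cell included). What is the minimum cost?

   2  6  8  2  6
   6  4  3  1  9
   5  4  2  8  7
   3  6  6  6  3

32

One optimal route is (0,0) (0,1) (1,1) (1,2) (2,2) (3,2) (3,3) (3,4).
Its cost is 2 + 6 + 4 + 3 + 2 + 6 + 6 + 3 = 32.
(Top row then right column would cost 43.)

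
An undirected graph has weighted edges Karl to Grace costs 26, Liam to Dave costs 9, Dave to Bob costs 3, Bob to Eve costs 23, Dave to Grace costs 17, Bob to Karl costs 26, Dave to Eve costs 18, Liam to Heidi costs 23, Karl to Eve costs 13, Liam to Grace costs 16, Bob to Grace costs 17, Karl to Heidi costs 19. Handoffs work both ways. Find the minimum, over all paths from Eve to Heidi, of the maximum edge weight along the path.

A few of the Eve→Heidi routes:
Eve -> Bob -> Grace -> Dave -> Liam -> Heidi: max(23, 17, 17, 9, 23) = 23
Eve -> Karl -> Heidi: max(13, 19) = 19
Eve -> Bob -> Grace -> Liam -> Heidi: max(23, 17, 16, 23) = 23
Smallest bottleneck: 19.

19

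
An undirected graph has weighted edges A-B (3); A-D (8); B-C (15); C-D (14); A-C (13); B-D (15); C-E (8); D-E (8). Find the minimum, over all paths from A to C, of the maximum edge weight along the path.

8

A few of the A→C routes:
A -> D -> C: max(8, 14) = 14
A -> C: max(13) = 13
A -> D -> E -> C: max(8, 8, 8) = 8
A -> B -> D -> E -> C: max(3, 15, 8, 8) = 15
A -> B -> D -> C: max(3, 15, 14) = 15
A -> D -> B -> C: max(8, 15, 15) = 15
Best route has worst link 8.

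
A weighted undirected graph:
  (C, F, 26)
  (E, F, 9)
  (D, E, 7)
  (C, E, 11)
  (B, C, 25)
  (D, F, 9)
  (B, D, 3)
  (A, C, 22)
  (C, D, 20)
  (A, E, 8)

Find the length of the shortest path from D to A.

15

Comparing a few candidate routes:
D → E → C → A: 7 + 11 + 22 = 40
D → C → A: 20 + 22 = 42
D → E → A: 7 + 8 = 15
D → C → E → A: 20 + 11 + 8 = 39
D → F → E → A: 9 + 9 + 8 = 26
The minimum is 15.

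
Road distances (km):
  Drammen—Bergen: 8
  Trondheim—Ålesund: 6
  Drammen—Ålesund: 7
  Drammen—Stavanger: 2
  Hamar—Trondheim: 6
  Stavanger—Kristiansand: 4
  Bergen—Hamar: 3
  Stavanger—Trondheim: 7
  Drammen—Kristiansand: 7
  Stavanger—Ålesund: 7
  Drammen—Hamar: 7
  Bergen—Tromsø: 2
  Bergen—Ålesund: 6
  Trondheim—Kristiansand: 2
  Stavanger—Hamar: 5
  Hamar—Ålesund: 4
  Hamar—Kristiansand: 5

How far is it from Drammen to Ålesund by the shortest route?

Some routes from Drammen to Ålesund:
Drammen -> Hamar -> Ålesund: 7 + 4 = 11
Drammen -> Stavanger -> Hamar -> Ålesund: 2 + 5 + 4 = 11
Drammen -> Stavanger -> Ålesund: 2 + 7 = 9
Drammen -> Stavanger -> Kristiansand -> Trondheim -> Ålesund: 2 + 4 + 2 + 6 = 14
Drammen -> Ålesund: 7
The minimum is 7 km.

7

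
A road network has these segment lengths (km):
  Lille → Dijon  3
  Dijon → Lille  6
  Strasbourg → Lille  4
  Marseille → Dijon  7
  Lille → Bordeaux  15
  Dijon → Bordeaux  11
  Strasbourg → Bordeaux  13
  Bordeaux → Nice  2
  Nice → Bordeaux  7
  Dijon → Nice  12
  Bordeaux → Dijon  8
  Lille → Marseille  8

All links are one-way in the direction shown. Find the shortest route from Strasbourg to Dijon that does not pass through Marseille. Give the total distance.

7

Candidate routes:
Strasbourg -> Bordeaux -> Dijon: 13 + 8 = 21
Strasbourg -> Lille -> Bordeaux -> Dijon: 4 + 15 + 8 = 27
Strasbourg -> Lille -> Dijon: 4 + 3 = 7
Best route has total 7 km.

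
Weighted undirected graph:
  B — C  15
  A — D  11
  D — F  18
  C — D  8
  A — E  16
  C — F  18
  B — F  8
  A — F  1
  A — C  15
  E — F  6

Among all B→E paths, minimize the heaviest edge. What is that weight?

A few of the B→E routes:
B → C → D → A → F → E: max(15, 8, 11, 1, 6) = 15
B → C → A → E: max(15, 15, 16) = 16
B → C → A → F → E: max(15, 15, 1, 6) = 15
B → F → E: max(8, 6) = 8
Smallest bottleneck: 8.

8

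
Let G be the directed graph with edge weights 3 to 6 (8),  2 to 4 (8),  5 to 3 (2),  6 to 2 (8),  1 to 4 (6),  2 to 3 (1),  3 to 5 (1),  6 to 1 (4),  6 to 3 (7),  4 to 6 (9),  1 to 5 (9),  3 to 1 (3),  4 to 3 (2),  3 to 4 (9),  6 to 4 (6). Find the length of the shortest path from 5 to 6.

10

Paths from 5 to 6:
5→3→4→6: 2 + 9 + 9 = 20
5→3→1→4→6: 2 + 3 + 6 + 9 = 20
5→3→6: 2 + 8 = 10
Shortest: 10.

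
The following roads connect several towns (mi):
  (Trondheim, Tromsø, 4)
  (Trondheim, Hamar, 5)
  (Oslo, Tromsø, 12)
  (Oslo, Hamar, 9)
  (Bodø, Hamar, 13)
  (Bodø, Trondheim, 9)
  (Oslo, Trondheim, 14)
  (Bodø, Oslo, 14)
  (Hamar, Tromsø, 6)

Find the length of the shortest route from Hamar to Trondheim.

Checking several routes:
Hamar-Oslo-Tromsø-Trondheim: 9 + 12 + 4 = 25
Hamar-Tromsø-Trondheim: 6 + 4 = 10
Hamar-Bodø-Trondheim: 13 + 9 = 22
Hamar-Oslo-Trondheim: 9 + 14 = 23
Hamar-Trondheim: 5
Shortest: 5 mi.

5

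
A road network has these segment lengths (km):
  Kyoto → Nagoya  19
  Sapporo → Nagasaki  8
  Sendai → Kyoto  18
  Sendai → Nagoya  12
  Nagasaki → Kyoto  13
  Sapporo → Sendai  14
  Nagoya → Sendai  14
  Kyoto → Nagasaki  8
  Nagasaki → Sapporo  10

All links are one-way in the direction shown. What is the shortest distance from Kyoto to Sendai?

32

Paths from Kyoto to Sendai:
Kyoto→Nagasaki→Sapporo→Sendai: 8 + 10 + 14 = 32
Kyoto→Nagoya→Sendai: 19 + 14 = 33
Shortest: 32 km.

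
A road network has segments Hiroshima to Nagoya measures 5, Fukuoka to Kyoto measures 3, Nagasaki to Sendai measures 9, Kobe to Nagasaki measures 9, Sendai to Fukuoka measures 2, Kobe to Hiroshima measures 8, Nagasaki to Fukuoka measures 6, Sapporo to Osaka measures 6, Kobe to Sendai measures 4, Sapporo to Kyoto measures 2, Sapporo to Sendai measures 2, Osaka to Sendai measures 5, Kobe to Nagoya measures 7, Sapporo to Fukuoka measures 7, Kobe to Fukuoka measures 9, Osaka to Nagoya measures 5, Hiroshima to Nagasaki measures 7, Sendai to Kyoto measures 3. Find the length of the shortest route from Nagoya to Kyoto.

Checking several routes:
Nagoya→Osaka→Sendai→Kyoto: 5 + 5 + 3 = 13
Nagoya→Kobe→Sendai→Kyoto: 7 + 4 + 3 = 14
Nagoya→Kobe→Sendai→Sapporo→Kyoto: 7 + 4 + 2 + 2 = 15
Nagoya→Osaka→Sendai→Fukuoka→Kyoto: 5 + 5 + 2 + 3 = 15
Nagoya→Osaka→Sendai→Sapporo→Kyoto: 5 + 5 + 2 + 2 = 14
Nagoya→Osaka→Sapporo→Kyoto: 5 + 6 + 2 = 13
Shortest: 13.

13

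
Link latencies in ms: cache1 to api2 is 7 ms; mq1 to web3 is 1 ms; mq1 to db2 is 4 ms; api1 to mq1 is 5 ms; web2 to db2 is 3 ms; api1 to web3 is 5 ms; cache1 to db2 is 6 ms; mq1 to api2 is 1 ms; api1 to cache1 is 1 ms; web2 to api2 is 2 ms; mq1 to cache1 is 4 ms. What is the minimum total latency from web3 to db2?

5

Checking several routes:
web3 - mq1 - api2 - web2 - db2: 1 + 1 + 2 + 3 = 7
web3 - mq1 - db2: 1 + 4 = 5
web3 - mq1 - cache1 - db2: 1 + 4 + 6 = 11
web3 - api1 - cache1 - db2: 5 + 1 + 6 = 12
Shortest: 5 ms.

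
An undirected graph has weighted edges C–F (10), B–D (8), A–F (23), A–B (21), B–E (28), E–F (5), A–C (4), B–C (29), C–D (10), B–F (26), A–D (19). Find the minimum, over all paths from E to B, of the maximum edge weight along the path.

10

Checking several routes:
E → F → C → D → B: max(5, 10, 10, 8) = 10
E → F → A → C → D → B: max(5, 23, 4, 10, 8) = 23
E → F → C → A → D → B: max(5, 10, 4, 19, 8) = 19
E → F → C → D → A → B: max(5, 10, 10, 19, 21) = 21
E → F → A → D → B: max(5, 23, 19, 8) = 23
E → F → C → A → B: max(5, 10, 4, 21) = 21
The minimum achievable maximum is 10.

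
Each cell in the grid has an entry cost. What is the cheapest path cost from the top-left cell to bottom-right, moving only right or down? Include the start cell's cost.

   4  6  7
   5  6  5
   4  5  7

Take r0c0→r1c0→r2c0→r2c1→r2c2 for a total of 4 + 5 + 4 + 5 + 7 = 25.
For comparison, the top-then-right route costs 29.

25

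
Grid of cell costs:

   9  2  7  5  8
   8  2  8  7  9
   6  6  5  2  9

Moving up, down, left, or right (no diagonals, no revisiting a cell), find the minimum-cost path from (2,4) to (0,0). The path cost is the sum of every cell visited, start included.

35

Path [2,4]→[2,3]→[2,2]→[2,1]→[1,1]→[0,1]→[0,0]: 9 + 2 + 5 + 6 + 2 + 2 + 9 = 35.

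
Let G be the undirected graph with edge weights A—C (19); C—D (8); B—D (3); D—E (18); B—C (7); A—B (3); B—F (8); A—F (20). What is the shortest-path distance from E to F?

Comparing a few candidate routes:
E→D→C→B→F: 18 + 8 + 7 + 8 = 41
E→D→B→A→F: 18 + 3 + 3 + 20 = 44
E→D→B→F: 18 + 3 + 8 = 29
E→D→C→A→B→F: 18 + 8 + 19 + 3 + 8 = 56
Best route has total 29.

29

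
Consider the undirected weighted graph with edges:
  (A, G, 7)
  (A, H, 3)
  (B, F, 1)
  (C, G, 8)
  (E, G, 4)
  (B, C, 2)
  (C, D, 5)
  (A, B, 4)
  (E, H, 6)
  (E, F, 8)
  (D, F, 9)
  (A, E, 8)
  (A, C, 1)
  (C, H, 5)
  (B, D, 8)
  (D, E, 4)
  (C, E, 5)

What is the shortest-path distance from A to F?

4

Checking several routes:
A → B → F: 4 + 1 = 5
A → H → C → B → F: 3 + 5 + 2 + 1 = 11
A → C → B → F: 1 + 2 + 1 = 4
The minimum is 4.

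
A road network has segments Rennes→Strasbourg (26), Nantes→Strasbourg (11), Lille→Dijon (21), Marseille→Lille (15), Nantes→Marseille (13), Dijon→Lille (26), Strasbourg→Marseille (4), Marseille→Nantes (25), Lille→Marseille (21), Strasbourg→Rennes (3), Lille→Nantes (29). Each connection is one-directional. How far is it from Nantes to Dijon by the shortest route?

Candidate routes:
Nantes-Strasbourg-Marseille-Lille-Dijon: 11 + 4 + 15 + 21 = 51
Nantes-Marseille-Lille-Dijon: 13 + 15 + 21 = 49
The minimum is 49 km.

49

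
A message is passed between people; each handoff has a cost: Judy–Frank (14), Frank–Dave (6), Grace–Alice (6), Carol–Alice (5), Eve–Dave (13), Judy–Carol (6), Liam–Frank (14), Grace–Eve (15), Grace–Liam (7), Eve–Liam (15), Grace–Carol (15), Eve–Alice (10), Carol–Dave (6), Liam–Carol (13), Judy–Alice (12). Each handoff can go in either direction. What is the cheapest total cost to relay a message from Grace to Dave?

17

Some routes from Grace to Dave:
Grace - Carol - Dave: 15 + 6 = 21
Grace - Alice - Carol - Dave: 6 + 5 + 6 = 17
Grace - Liam - Carol - Dave: 7 + 13 + 6 = 26
Shortest: 17.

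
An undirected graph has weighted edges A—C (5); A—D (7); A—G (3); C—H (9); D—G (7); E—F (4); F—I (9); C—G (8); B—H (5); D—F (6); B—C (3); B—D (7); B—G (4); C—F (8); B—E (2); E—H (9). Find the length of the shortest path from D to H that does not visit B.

19

A few of the D→H routes:
D - F - E - H: 6 + 4 + 9 = 19
D - A - C - H: 7 + 5 + 9 = 21
D - F - C - H: 6 + 8 + 9 = 23
D - G - C - H: 7 + 8 + 9 = 24
The minimum is 19.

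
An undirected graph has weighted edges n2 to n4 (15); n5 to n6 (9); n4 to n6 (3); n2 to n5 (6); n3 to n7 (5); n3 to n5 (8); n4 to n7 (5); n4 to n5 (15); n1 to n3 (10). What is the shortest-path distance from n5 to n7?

13

Routes from n5 to n7:
n5 → n3 → n7: 8 + 5 = 13
n5 → n4 → n7: 15 + 5 = 20
n5 → n2 → n4 → n7: 6 + 15 + 5 = 26
n5 → n6 → n4 → n7: 9 + 3 + 5 = 17
Shortest: 13.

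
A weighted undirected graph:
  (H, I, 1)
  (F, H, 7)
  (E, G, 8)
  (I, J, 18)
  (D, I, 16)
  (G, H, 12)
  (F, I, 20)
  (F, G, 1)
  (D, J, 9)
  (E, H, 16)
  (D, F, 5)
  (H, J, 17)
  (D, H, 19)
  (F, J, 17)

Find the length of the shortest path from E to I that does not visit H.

29

A few of the E→I routes:
E→G→F→D→J→I: 8 + 1 + 5 + 9 + 18 = 41
E→G→F→I: 8 + 1 + 20 = 29
E→G→F→D→I: 8 + 1 + 5 + 16 = 30
Shortest: 29.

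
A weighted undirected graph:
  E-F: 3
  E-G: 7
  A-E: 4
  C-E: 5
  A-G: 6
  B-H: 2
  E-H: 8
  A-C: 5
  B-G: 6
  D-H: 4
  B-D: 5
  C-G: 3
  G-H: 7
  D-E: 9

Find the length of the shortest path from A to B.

12

A few of the A→B routes:
A → E → H → B: 4 + 8 + 2 = 14
A → G → B: 6 + 6 = 12
A → C → G → B: 5 + 3 + 6 = 14
The minimum is 12.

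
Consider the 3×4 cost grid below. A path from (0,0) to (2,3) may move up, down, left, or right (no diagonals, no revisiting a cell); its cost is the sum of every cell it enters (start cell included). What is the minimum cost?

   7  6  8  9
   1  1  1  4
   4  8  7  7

Take (0,0)→(1,0)→(1,1)→(1,2)→(1,3)→(2,3) for a total of 7 + 1 + 1 + 1 + 4 + 7 = 21.

21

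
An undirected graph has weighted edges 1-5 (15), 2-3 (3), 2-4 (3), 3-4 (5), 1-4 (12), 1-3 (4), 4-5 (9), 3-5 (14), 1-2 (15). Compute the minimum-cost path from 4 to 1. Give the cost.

Some routes from 4 to 1:
4-5-1: 9 + 15 = 24
4-2-1: 3 + 15 = 18
4-1: 12
4-3-1: 5 + 4 = 9
4-2-3-1: 3 + 3 + 4 = 10
4-3-2-1: 5 + 3 + 15 = 23
Best route has total 9.

9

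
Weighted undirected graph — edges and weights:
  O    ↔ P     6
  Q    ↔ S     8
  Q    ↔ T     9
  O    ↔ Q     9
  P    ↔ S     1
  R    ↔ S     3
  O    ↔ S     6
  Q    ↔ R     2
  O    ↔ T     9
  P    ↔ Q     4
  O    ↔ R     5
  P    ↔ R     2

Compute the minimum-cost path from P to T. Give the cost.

Comparing a few candidate routes:
P-O-T: 6 + 9 = 15
P-Q-T: 4 + 9 = 13
P-R-Q-T: 2 + 2 + 9 = 13
Best route has total 13.

13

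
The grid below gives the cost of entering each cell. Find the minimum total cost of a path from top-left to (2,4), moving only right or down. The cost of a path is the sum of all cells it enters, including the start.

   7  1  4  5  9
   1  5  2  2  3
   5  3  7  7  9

Cheapest: (0,0) → (0,1) → (0,2) → (1,2) → (1,3) → (1,4) → (2,4)
  7 + 1 + 4 + 2 + 2 + 3 + 9 = 28
For comparison, the top-then-right route costs 38.

28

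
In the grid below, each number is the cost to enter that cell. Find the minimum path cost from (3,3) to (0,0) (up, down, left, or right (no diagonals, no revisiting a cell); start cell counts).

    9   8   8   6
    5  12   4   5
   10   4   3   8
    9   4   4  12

47

Cheapest: (3,3) -> (3,2) -> (2,2) -> (2,1) -> (2,0) -> (1,0) -> (0,0)
  12 + 4 + 3 + 4 + 10 + 5 + 9 = 47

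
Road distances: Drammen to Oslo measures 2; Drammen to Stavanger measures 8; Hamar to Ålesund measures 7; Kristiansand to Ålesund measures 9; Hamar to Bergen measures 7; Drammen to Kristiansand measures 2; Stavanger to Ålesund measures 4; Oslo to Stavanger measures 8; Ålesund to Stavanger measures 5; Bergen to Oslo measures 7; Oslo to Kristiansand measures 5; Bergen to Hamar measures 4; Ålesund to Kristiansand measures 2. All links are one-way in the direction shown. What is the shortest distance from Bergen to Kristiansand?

12

Candidate routes:
Bergen - Oslo - Kristiansand: 7 + 5 = 12
Bergen - Hamar - Ålesund - Kristiansand: 4 + 7 + 2 = 13
Bergen - Oslo - Stavanger - Ålesund - Kristiansand: 7 + 8 + 4 + 2 = 21
Best route has total 12.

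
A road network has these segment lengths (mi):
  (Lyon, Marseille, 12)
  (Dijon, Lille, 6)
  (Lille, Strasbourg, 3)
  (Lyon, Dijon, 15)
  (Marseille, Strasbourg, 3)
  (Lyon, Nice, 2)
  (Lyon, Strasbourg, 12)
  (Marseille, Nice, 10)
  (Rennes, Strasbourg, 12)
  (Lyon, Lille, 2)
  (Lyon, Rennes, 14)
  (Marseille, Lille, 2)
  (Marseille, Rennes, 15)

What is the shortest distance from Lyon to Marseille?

4

A few of the Lyon→Marseille routes:
Lyon → Lille → Strasbourg → Marseille: 2 + 3 + 3 = 8
Lyon → Lille → Marseille: 2 + 2 = 4
Lyon → Strasbourg → Marseille: 12 + 3 = 15
Lyon → Marseille: 12
Lyon → Nice → Marseille: 2 + 10 = 12
Best route has total 4 mi.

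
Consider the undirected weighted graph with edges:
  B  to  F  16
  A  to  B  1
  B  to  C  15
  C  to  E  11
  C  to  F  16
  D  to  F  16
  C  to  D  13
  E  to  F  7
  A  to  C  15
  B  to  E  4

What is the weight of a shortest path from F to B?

Some routes from F to B:
F→C→A→B: 16 + 15 + 1 = 32
F→B: 16
F→E→C→B: 7 + 11 + 15 = 33
F→C→E→B: 16 + 11 + 4 = 31
F→E→B: 7 + 4 = 11
F→C→B: 16 + 15 = 31
Shortest: 11.

11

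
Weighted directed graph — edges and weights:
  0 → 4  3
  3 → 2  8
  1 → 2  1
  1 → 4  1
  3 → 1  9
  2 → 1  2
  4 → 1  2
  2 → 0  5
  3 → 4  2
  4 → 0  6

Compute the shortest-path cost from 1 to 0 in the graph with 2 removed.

7

Paths from 1 to 0 avoiding 2:
1 -> 4 -> 0: 1 + 6 = 7
The minimum is 7.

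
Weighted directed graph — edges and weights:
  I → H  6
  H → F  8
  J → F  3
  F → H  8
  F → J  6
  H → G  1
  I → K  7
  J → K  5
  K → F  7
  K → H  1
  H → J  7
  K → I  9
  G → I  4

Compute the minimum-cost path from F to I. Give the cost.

13

Some routes from F to I:
F-H-G-I: 8 + 1 + 4 = 13
F-J-K-I: 6 + 5 + 9 = 20
F-J-K-H-G-I: 6 + 5 + 1 + 1 + 4 = 17
The minimum is 13.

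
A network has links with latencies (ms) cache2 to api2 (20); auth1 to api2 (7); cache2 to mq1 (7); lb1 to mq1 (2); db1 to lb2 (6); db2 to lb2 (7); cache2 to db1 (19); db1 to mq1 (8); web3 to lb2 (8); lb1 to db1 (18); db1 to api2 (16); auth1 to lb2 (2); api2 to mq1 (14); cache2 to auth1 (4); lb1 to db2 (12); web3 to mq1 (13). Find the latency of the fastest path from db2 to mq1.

14

Checking several routes:
db2 → lb2 → web3 → mq1: 7 + 8 + 13 = 28
db2 → lb2 → db1 → mq1: 7 + 6 + 8 = 21
db2 → lb2 → auth1 → cache2 → mq1: 7 + 2 + 4 + 7 = 20
db2 → lb1 → mq1: 12 + 2 = 14
The minimum is 14 ms.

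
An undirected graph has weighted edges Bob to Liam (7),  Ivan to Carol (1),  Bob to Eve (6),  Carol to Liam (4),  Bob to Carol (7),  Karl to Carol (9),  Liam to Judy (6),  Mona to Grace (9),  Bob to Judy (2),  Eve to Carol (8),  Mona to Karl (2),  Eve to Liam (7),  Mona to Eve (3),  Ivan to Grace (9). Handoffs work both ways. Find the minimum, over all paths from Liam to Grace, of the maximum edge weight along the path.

Comparing a few candidate routes:
Liam→Bob→Eve→Mona→Karl→Carol→Ivan→Grace: max(7, 6, 3, 2, 9, 1, 9) = 9
Liam→Bob→Carol→Ivan→Grace: max(7, 7, 1, 9) = 9
Liam→Bob→Eve→Carol→Karl→Mona→Grace: max(7, 6, 8, 9, 2, 9) = 9
Liam→Bob→Eve→Carol→Ivan→Grace: max(7, 6, 8, 1, 9) = 9
Liam→Bob→Carol→Karl→Mona→Grace: max(7, 7, 9, 2, 9) = 9
Liam→Bob→Eve→Mona→Grace: max(7, 6, 3, 9) = 9
Best route has worst link 9.

9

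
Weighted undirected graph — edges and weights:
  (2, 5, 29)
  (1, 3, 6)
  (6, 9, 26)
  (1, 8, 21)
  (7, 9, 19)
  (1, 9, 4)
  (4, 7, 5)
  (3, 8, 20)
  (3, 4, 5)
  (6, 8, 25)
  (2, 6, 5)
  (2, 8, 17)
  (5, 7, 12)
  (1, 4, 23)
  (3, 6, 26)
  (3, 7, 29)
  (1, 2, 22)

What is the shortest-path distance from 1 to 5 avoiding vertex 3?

35

A few of the 1→5 routes:
1→8→6→2→5: 21 + 25 + 5 + 29 = 80
1→2→5: 22 + 29 = 51
1→8→2→5: 21 + 17 + 29 = 67
1→4→7→5: 23 + 5 + 12 = 40
1→9→7→5: 4 + 19 + 12 = 35
1→9→6→2→5: 4 + 26 + 5 + 29 = 64
The minimum is 35.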